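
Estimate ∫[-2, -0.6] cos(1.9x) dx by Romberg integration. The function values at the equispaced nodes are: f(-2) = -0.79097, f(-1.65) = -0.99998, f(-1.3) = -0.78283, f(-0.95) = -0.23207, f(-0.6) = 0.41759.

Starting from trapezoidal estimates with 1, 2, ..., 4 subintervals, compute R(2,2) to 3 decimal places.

R(0,0) (trapezoid, 1 panel, h=1.4000): -0.26137
R(1,0) (trapezoid, 2 panels, h=0.7000): -0.67866
R(2,0) (trapezoid, 4 panels, h=0.3500): -0.77055
R(1,1) = -0.67866 + (-0.67866 − (-0.26137))/3 = -0.81776
R(2,1) = -0.77055 + (-0.77055 − (-0.67866))/3 = -0.80118
R(2,2) = -0.80118 + (-0.80118 − (-0.81776))/15 = -0.80007

-0.800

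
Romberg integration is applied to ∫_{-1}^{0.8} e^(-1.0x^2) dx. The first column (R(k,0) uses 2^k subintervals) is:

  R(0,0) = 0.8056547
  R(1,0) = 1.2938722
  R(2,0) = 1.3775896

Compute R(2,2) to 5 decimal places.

R(1,1) = (4·1.2938722 − 0.8056547) / 3 = 1.4566114
R(2,1) = (4·1.3775896 − 1.2938722) / 3 = 1.4054954
R(2,2) = 1.4054954 + (1.4054954 − 1.4566114)/15 = 1.4020877

1.40209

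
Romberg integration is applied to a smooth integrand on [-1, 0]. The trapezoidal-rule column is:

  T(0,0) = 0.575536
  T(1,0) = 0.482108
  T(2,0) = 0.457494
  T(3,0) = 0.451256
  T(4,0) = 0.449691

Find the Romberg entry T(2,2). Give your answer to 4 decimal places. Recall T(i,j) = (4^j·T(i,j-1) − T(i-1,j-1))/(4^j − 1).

T(1,1) = (4·0.482108 − 0.575536) / 3 = 0.450965
T(2,1) = (4·0.457494 − 0.482108) / 3 = 0.449289
T(2,2) = 0.449289 + (0.449289 − 0.450965)/15 = 0.449177

0.4492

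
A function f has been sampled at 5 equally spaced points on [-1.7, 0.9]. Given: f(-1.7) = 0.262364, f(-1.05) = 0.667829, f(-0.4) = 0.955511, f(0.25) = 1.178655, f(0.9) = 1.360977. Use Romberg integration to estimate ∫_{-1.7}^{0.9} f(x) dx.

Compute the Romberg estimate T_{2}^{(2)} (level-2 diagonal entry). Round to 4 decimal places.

T_{0}^{(0)} (trapezoid, 1 panel, h=2.6000): 2.110343
T_{1}^{(0)} (trapezoid, 2 panels, h=1.3000): 2.297336
T_{2}^{(0)} (trapezoid, 4 panels, h=0.6500): 2.348883
T_{1}^{(1)} = 2.297336 + (2.297336 − 2.110343)/3 = 2.359667
T_{2}^{(1)} = 2.348883 + (2.348883 − 2.297336)/3 = 2.366065
T_{2}^{(2)} = 2.366065 + (2.366065 − 2.359667)/15 = 2.366492

2.3665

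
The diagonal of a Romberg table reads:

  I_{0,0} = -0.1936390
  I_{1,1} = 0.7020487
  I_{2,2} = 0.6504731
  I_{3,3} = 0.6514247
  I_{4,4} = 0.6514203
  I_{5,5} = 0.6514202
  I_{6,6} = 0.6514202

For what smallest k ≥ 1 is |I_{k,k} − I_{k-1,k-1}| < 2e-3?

|I_{1,1} − I_{0,0}| = 0.8956877 ≥ 2e-3
|I_{2,2} − I_{1,1}| = 0.0515756 ≥ 2e-3
|I_{3,3} − I_{2,2}| = 0.0009516 < 2e-3

k = 3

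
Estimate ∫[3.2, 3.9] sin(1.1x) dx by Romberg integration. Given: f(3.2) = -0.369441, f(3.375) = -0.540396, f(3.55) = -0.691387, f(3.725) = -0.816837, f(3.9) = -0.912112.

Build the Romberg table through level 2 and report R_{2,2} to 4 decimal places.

R_{0,0} (trapezoid, 1 panel, h=0.7000): -0.448544
R_{1,0} (trapezoid, 2 panels, h=0.3500): -0.466257
R_{2,0} (trapezoid, 4 panels, h=0.1750): -0.470644
R_{1,1} = -0.466257 + (-0.466257 − (-0.448544))/3 = -0.472161
R_{2,1} = -0.470644 + (-0.470644 − (-0.466257))/3 = -0.472106
R_{2,2} = -0.472106 + (-0.472106 − (-0.472161))/15 = -0.472102

-0.4721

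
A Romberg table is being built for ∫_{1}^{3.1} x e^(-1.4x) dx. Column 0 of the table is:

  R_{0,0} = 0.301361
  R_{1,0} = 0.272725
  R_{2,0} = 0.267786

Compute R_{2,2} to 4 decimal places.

R_{1,1} = 0.272725 + (0.272725 − 0.301361)/3 = 0.263180
R_{2,1} = (4·0.267786 − 0.272725) / 3 = 0.266140
R_{2,2} = (16·0.266140 − 0.263180) / 15 = 0.266337
(Column j=1 coincides with Simpson's rule on the same nodes.)

0.2663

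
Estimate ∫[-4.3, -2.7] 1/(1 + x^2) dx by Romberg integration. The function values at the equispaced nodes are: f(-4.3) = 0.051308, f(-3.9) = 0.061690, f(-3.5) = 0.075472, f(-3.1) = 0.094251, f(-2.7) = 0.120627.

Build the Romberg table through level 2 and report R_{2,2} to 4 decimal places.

0.1262

R_{0,0} (trapezoid, 1 panel, h=1.6000): 0.137548
R_{1,0} (trapezoid, 2 panels, h=0.8000): 0.129152
R_{2,0} (trapezoid, 4 panels, h=0.4000): 0.126952
R_{1,1} = 0.129152 + (0.129152 − 0.137548)/3 = 0.126353
R_{2,1} = 0.126952 + (0.126952 − 0.129152)/3 = 0.126219
R_{2,2} = 0.126219 + (0.126219 − 0.126353)/15 = 0.126210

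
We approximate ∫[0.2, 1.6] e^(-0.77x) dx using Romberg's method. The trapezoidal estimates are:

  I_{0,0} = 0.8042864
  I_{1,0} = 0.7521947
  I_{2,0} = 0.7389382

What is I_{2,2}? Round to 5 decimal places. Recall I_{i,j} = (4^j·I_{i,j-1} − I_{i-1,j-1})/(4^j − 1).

0.73450

I_{1,1} = 0.7521947 + (0.7521947 − 0.8042864)/3 = 0.7348308
I_{2,1} = (4·0.7389382 − 0.7521947) / 3 = 0.7345194
I_{2,2} = (16·0.7345194 − 0.7348308) / 15 = 0.7344986
(Column j=1 coincides with Simpson's rule on the same nodes.)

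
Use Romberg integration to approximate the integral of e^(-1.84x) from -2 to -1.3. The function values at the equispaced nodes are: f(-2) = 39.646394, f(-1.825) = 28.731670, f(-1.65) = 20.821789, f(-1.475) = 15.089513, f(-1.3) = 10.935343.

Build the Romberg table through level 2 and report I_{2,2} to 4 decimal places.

15.6039

I_{0,0} (trapezoid, 1 panel, h=0.7000): 17.703608
I_{1,0} (trapezoid, 2 panels, h=0.3500): 16.139430
I_{2,0} (trapezoid, 4 panels, h=0.1750): 15.738422
I_{1,1} = 16.139430 + (16.139430 − 17.703608)/3 = 15.618037
I_{2,1} = 15.738422 + (15.738422 − 16.139430)/3 = 15.604753
I_{2,2} = 15.604753 + (15.604753 − 15.618037)/15 = 15.603867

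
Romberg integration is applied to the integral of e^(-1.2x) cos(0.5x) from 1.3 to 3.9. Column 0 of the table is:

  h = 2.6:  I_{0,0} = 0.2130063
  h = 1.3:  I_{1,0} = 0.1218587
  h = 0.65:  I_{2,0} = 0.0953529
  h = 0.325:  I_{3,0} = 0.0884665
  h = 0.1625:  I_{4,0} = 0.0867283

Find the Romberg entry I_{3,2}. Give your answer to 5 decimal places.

Richardson extrapolation on the trapezoidal column (denominator 4−1=3):
I_{2,1} = (4·0.0953529 − 0.1218587) / 3 = 0.0865176
I_{3,1} = 0.0884665 + (0.0884665 − 0.0953529)/3 = 0.0861710
I_{3,2} = (16·0.0861710 − 0.0865176) / 15 = 0.0861479

0.08615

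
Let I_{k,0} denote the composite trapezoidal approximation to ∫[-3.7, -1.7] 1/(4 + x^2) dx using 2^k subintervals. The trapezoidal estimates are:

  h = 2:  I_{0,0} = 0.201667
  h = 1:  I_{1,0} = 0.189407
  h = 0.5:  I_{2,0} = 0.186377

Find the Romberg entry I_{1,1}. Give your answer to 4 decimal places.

Richardson extrapolation on the trapezoidal column (denominator 4−1=3):
I_{1,1} = (4·0.189407 − 0.201667) / 3 = 0.185320

0.1853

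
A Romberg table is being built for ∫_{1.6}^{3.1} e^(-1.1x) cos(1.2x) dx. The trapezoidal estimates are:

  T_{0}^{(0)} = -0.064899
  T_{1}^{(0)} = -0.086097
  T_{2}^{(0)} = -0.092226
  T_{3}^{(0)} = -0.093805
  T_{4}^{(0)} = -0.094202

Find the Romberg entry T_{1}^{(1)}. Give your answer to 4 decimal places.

-0.0932

T_{1}^{(1)} = (4·(-0.086097) − (-0.064899)) / 3 = -0.093163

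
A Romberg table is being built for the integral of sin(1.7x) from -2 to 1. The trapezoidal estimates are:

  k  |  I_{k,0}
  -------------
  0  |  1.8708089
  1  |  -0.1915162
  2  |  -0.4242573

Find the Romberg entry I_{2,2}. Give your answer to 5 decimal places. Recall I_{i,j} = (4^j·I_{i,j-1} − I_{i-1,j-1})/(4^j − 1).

I_{1,1} = -0.1915162 + (-0.1915162 − 1.8708089)/3 = -0.8789579
I_{2,1} = (4·(-0.4242573) − (-0.1915162)) / 3 = -0.5018377
I_{2,2} = (16·(-0.5018377) − (-0.8789579)) / 15 = -0.4766964

-0.47670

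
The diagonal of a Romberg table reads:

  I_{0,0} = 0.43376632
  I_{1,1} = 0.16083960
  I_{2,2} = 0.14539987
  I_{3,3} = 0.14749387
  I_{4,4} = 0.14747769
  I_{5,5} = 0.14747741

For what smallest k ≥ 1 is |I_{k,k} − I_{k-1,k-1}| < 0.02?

|I_{1,1} − I_{0,0}| = 0.27292672 ≥ 0.02
|I_{2,2} − I_{1,1}| = 0.01543973 < 0.02

k = 2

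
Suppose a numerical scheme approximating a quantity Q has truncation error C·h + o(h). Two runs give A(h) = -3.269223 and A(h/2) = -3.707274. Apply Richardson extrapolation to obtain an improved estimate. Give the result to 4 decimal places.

-4.1453

Extrapolated value = (2·A(h/2) − A(h)) / (2 − 1)
= (2·(-3.707274) − (-3.269223)) / 1
= -4.145325 / 1 = -4.145325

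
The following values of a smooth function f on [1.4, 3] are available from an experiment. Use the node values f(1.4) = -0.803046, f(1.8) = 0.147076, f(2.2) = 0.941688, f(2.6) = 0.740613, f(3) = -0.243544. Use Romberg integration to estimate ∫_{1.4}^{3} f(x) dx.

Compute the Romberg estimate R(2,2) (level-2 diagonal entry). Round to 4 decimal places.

R(0,0) (trapezoid, 1 panel, h=1.6000): -0.837272
R(1,0) (trapezoid, 2 panels, h=0.8000): 0.334714
R(2,0) (trapezoid, 4 panels, h=0.4000): 0.522433
R(1,1) = 0.334714 + (0.334714 − (-0.837272))/3 = 0.725376
R(2,1) = 0.522433 + (0.522433 − 0.334714)/3 = 0.585006
R(2,2) = 0.585006 + (0.585006 − 0.725376)/15 = 0.575648

0.5756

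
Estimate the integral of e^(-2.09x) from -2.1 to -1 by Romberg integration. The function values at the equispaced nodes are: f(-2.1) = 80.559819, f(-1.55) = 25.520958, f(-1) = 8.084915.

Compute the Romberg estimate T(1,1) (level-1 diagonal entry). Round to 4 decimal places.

34.9669

T(0,0) (trapezoid, 1 panel, h=1.1000): 48.754604
T(1,0) (trapezoid, 2 panels, h=0.5500): 38.413829
T(1,1) = 38.413829 + (38.413829 − 48.754604)/3 = 34.966904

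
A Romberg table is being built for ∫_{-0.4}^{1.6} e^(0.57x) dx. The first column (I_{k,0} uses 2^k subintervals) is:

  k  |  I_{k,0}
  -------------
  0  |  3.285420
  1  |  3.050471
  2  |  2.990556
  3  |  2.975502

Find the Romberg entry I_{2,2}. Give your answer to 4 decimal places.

2.9705

Richardson extrapolation on the trapezoidal column (denominator 4−1=3):
I_{1,1} = (4·3.050471 − 3.285420) / 3 = 2.972155
I_{2,1} = 2.990556 + (2.990556 − 3.050471)/3 = 2.970584
I_{2,2} = (16·2.970584 − 2.972155) / 15 = 2.970479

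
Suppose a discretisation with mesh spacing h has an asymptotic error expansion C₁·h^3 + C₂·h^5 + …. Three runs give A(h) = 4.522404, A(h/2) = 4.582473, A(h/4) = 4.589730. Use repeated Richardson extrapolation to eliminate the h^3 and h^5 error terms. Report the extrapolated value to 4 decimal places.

4.5908

First eliminate the h^3 term (factor 2^3 = 8):
  B₁ = (8·4.582473 − 4.522404)/7 = 4.591054
  B₂ = (8·4.589730 − 4.582473)/7 = 4.590767
Then eliminate the h^5 term (factor 2^5 = 32):
  (32·4.590767 − 4.591054)/31 = 4.590758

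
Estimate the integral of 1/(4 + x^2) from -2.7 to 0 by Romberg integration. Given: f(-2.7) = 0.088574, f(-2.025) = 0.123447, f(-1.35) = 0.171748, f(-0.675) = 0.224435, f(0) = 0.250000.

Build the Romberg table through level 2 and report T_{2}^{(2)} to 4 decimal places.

0.4669

T_{0}^{(0)} (trapezoid, 1 panel, h=2.7000): 0.457075
T_{1}^{(0)} (trapezoid, 2 panels, h=1.3500): 0.460397
T_{2}^{(0)} (trapezoid, 4 panels, h=0.6750): 0.465019
T_{1}^{(1)} = 0.460397 + (0.460397 − 0.457075)/3 = 0.461504
T_{2}^{(1)} = 0.465019 + (0.465019 − 0.460397)/3 = 0.466560
T_{2}^{(2)} = 0.466560 + (0.466560 − 0.461504)/15 = 0.466897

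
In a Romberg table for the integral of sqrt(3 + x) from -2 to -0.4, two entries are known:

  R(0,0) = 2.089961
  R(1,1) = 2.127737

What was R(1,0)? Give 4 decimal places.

From R(1,1) = (4·R(1,0) − R(0,0))/3, solve for R(1,0):
4·R(1,0) = 3·2.127737 + 2.089961 = 8.473172
R(1,0) = 2.118293

2.1183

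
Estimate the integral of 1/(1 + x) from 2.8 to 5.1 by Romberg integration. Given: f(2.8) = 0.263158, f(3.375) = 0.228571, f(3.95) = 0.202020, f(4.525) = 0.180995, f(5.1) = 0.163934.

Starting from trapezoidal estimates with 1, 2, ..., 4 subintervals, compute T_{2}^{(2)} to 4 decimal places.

0.4733

T_{0}^{(0)} (trapezoid, 1 panel, h=2.3000): 0.491156
T_{1}^{(0)} (trapezoid, 2 panels, h=1.1500): 0.477901
T_{2}^{(0)} (trapezoid, 4 panels, h=0.5750): 0.474451
T_{1}^{(1)} = 0.477901 + (0.477901 − 0.491156)/3 = 0.473483
T_{2}^{(1)} = 0.474451 + (0.474451 − 0.477901)/3 = 0.473301
T_{2}^{(2)} = 0.473301 + (0.473301 − 0.473483)/15 = 0.473289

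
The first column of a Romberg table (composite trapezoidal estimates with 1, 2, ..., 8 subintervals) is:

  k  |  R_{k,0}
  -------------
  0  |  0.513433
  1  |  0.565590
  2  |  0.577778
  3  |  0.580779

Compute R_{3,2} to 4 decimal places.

Richardson extrapolation on the trapezoidal column (denominator 4−1=3):
R_{2,1} = 0.577778 + (0.577778 − 0.565590)/3 = 0.581841
R_{3,1} = 0.580779 + (0.580779 − 0.577778)/3 = 0.581779
R_{3,2} = 0.581779 + (0.581779 − 0.581841)/15 = 0.581775
(Column j=1 coincides with Simpson's rule on the same nodes.)

0.5818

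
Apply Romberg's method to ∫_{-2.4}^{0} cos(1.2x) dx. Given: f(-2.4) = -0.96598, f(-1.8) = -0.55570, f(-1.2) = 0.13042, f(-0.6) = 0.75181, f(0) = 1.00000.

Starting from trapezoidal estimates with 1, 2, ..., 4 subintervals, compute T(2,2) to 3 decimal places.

T(0,0) (trapezoid, 1 panel, h=2.4000): 0.04082
T(1,0) (trapezoid, 2 panels, h=1.2000): 0.17692
T(2,0) (trapezoid, 4 panels, h=0.6000): 0.20612
T(1,1) = 0.17692 + (0.17692 − 0.04082)/3 = 0.22229
T(2,1) = 0.20612 + (0.20612 − 0.17692)/3 = 0.21585
T(2,2) = 0.21585 + (0.21585 − 0.22229)/15 = 0.21542

0.215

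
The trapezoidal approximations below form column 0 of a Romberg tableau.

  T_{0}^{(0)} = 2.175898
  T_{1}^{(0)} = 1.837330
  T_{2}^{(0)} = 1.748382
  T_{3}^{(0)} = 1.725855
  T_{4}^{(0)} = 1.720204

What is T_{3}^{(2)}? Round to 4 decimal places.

Richardson extrapolation on the trapezoidal column (denominator 4−1=3):
T_{2}^{(1)} = (4·1.748382 − 1.837330) / 3 = 1.718733
T_{3}^{(1)} = 1.725855 + (1.725855 − 1.748382)/3 = 1.718346
T_{3}^{(2)} = (16·1.718346 − 1.718733) / 15 = 1.718320

1.7183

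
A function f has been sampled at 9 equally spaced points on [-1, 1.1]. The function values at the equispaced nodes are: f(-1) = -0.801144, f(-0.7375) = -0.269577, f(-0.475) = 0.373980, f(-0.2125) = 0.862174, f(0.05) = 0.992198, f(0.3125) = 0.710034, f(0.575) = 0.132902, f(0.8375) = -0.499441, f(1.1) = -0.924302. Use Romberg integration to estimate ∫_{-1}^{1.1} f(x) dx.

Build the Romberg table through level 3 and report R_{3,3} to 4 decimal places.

R_{0,0} (trapezoid, 1 panel, h=2.1000): -1.811718
R_{1,0} (trapezoid, 2 panels, h=1.0500): 0.135949
R_{2,0} (trapezoid, 4 panels, h=0.5250): 0.334087
R_{3,0} (trapezoid, 8 panels, h=0.2625): 0.377881
R_{1,1} = 0.135949 + (0.135949 − (-1.811718))/3 = 0.785171
R_{2,1} = 0.334087 + (0.334087 − 0.135949)/3 = 0.400133
R_{3,1} = 0.377881 + (0.377881 − 0.334087)/3 = 0.392479
R_{2,2} = 0.400133 + (0.400133 − 0.785171)/15 = 0.374464
R_{3,2} = 0.392479 + (0.392479 − 0.400133)/15 = 0.391969
R_{3,3} = 0.391969 + (0.391969 − 0.374464)/63 = 0.392247

0.3922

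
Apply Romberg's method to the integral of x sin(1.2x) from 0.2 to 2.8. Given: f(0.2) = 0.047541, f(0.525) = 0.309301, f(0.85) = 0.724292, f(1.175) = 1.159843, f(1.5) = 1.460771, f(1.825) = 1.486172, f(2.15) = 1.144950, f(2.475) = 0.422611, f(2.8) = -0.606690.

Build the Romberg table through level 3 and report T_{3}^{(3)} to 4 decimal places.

2.1243

T_{0}^{(0)} (trapezoid, 1 panel, h=2.6000): -0.726894
T_{1}^{(0)} (trapezoid, 2 panels, h=1.3000): 1.535555
T_{2}^{(0)} (trapezoid, 4 panels, h=0.6500): 1.982785
T_{3}^{(0)} (trapezoid, 8 panels, h=0.3250): 2.089219
T_{1}^{(1)} = 1.535555 + (1.535555 − (-0.726894))/3 = 2.289705
T_{2}^{(1)} = 1.982785 + (1.982785 − 1.535555)/3 = 2.131862
T_{3}^{(1)} = 2.089219 + (2.089219 − 1.982785)/3 = 2.124697
T_{2}^{(2)} = 2.131862 + (2.131862 − 2.289705)/15 = 2.121339
T_{3}^{(2)} = 2.124697 + (2.124697 − 2.131862)/15 = 2.124219
T_{3}^{(3)} = 2.124219 + (2.124219 − 2.121339)/63 = 2.124265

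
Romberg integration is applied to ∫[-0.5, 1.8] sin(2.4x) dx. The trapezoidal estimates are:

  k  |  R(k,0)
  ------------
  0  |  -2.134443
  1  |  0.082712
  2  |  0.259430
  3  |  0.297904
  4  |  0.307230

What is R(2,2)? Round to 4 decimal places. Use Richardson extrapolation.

R(1,1) = (4·0.082712 − (-2.134443)) / 3 = 0.821764
R(2,1) = (4·0.259430 − 0.082712) / 3 = 0.318336
R(2,2) = 0.318336 + (0.318336 − 0.821764)/15 = 0.284774

0.2848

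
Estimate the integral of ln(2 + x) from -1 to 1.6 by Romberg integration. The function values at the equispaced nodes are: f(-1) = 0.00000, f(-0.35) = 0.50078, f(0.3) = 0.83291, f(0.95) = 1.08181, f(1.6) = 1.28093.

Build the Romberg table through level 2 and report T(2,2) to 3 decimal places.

2.011

T(0,0) (trapezoid, 1 panel, h=2.6000): 1.66521
T(1,0) (trapezoid, 2 panels, h=1.3000): 1.91539
T(2,0) (trapezoid, 4 panels, h=0.6500): 1.98638
T(1,1) = 1.91539 + (1.91539 − 1.66521)/3 = 1.99878
T(2,1) = 1.98638 + (1.98638 − 1.91539)/3 = 2.01004
T(2,2) = 2.01004 + (2.01004 − 1.99878)/15 = 2.01079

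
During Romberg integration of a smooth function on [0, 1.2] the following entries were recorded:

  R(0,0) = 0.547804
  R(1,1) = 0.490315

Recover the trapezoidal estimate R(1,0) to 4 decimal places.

From R(1,1) = (4·R(1,0) − R(0,0))/3, solve for R(1,0):
4·R(1,0) = 3·0.490315 + 0.547804 = 2.018749
R(1,0) = 0.504687

0.5047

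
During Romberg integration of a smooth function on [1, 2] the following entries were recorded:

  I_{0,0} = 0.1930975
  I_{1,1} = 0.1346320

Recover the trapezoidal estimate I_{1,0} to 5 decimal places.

0.14925

From I_{1,1} = (4·I_{1,0} − I_{0,0})/3, solve for I_{1,0}:
4·I_{1,0} = 3·0.1346320 + 0.1930975 = 0.5969935
I_{1,0} = 0.1492484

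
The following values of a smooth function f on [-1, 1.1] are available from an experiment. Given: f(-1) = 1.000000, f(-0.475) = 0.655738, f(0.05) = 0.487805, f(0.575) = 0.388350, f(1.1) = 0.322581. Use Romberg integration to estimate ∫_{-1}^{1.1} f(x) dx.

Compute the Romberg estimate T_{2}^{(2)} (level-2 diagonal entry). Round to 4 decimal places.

1.1322

T_{0}^{(0)} (trapezoid, 1 panel, h=2.1000): 1.388710
T_{1}^{(0)} (trapezoid, 2 panels, h=1.0500): 1.206550
T_{2}^{(0)} (trapezoid, 4 panels, h=0.5250): 1.151421
T_{1}^{(1)} = 1.206550 + (1.206550 − 1.388710)/3 = 1.145830
T_{2}^{(1)} = 1.151421 + (1.151421 − 1.206550)/3 = 1.133045
T_{2}^{(2)} = 1.133045 + (1.133045 − 1.145830)/15 = 1.132193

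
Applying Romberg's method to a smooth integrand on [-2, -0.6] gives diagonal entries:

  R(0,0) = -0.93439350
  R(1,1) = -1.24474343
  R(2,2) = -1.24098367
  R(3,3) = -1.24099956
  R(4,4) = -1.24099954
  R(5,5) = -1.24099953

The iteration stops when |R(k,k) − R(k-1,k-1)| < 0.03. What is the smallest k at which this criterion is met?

k = 2

|R(1,1) − R(0,0)| = 0.31034993 ≥ 0.03
|R(2,2) − R(1,1)| = 0.00375976 < 0.03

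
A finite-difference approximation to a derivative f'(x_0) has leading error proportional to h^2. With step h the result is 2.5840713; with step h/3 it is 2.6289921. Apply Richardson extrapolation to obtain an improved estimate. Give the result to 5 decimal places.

The leading error scales as h^2; refining by a factor of 3 reduces it by 3^2 = 9.
Extrapolated value = (9·A(h/3) − A(h)) / (9 − 1)
= (9·2.6289921 − 2.5840713) / 8
= 21.0768576 / 8 = 2.6346072

2.63461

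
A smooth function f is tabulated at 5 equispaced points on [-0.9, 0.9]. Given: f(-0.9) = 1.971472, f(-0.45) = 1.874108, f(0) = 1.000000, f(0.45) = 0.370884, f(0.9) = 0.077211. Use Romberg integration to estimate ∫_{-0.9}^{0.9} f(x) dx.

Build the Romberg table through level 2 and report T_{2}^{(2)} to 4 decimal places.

T_{0}^{(0)} (trapezoid, 1 panel, h=1.8000): 1.843815
T_{1}^{(0)} (trapezoid, 2 panels, h=0.9000): 1.821907
T_{2}^{(0)} (trapezoid, 4 panels, h=0.4500): 1.921200
T_{1}^{(1)} = 1.821907 + (1.821907 − 1.843815)/3 = 1.814604
T_{2}^{(1)} = 1.921200 + (1.921200 − 1.821907)/3 = 1.954298
T_{2}^{(2)} = 1.954298 + (1.954298 − 1.814604)/15 = 1.963611

1.9636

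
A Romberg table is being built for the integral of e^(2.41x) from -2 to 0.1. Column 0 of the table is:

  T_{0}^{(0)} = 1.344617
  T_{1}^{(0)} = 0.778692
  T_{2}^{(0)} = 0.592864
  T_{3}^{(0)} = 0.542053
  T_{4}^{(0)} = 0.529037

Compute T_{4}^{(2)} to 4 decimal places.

0.5247

Richardson extrapolation on the trapezoidal column (denominator 4−1=3):
T_{3}^{(1)} = 0.542053 + (0.542053 − 0.592864)/3 = 0.525116
T_{4}^{(1)} = (4·0.529037 − 0.542053) / 3 = 0.524698
T_{4}^{(2)} = 0.524698 + (0.524698 − 0.525116)/15 = 0.524670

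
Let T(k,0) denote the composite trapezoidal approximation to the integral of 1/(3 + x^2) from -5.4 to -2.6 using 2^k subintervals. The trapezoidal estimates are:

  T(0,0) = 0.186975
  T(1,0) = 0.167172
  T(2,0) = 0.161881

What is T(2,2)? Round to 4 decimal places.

T(1,1) = 0.167172 + (0.167172 − 0.186975)/3 = 0.160571
T(2,1) = 0.161881 + (0.161881 − 0.167172)/3 = 0.160117
T(2,2) = (16·0.160117 − 0.160571) / 15 = 0.160087

0.1601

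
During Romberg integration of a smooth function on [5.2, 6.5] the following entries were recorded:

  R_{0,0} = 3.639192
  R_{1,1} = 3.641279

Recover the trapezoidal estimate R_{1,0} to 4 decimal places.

3.6408

From R_{1,1} = (4·R_{1,0} − R_{0,0})/3, solve for R_{1,0}:
4·R_{1,0} = 3·3.641279 + 3.639192 = 14.563029
R_{1,0} = 3.640757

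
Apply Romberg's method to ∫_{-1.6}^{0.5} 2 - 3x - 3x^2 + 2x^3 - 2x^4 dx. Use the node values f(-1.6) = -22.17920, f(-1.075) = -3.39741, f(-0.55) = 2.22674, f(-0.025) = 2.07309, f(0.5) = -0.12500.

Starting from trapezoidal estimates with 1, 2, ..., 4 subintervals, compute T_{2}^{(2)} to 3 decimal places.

T_{0}^{(0)} (trapezoid, 1 panel, h=2.1000): -23.41941
T_{1}^{(0)} (trapezoid, 2 panels, h=1.0500): -9.37163
T_{2}^{(0)} (trapezoid, 4 panels, h=0.5250): -5.38108
T_{1}^{(1)} = -9.37163 + (-9.37163 − (-23.41941))/3 = -4.68904
T_{2}^{(1)} = -5.38108 + (-5.38108 − (-9.37163))/3 = -4.05090
T_{2}^{(2)} = -4.05090 + (-4.05090 − (-4.68904))/15 = -4.00836

-4.008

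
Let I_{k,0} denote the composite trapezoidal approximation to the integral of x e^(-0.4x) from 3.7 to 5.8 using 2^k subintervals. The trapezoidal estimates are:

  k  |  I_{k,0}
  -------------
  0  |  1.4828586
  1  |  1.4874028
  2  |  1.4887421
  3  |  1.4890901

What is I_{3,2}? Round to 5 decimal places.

Richardson extrapolation on the trapezoidal column (denominator 4−1=3):
I_{2,1} = (4·1.4887421 − 1.4874028) / 3 = 1.4891885
I_{3,1} = (4·1.4890901 − 1.4887421) / 3 = 1.4892061
I_{3,2} = (16·1.4892061 − 1.4891885) / 15 = 1.4892073

1.48921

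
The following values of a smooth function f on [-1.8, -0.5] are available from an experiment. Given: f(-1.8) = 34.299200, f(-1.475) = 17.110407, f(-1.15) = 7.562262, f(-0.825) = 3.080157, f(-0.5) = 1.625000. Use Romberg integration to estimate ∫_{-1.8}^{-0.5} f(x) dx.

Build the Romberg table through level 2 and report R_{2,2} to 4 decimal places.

14.2757

R_{0,0} (trapezoid, 1 panel, h=1.3000): 23.350730
R_{1,0} (trapezoid, 2 panels, h=0.6500): 16.590835
R_{2,0} (trapezoid, 4 panels, h=0.3250): 14.857351
R_{1,1} = 16.590835 + (16.590835 − 23.350730)/3 = 14.337537
R_{2,1} = 14.857351 + (14.857351 − 16.590835)/3 = 14.279523
R_{2,2} = 14.279523 + (14.279523 − 14.337537)/15 = 14.275655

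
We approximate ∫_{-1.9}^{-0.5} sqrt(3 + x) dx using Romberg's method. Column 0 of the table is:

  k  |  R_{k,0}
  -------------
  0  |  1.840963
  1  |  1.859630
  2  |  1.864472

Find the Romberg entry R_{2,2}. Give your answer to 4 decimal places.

1.8661

Richardson extrapolation on the trapezoidal column (denominator 4−1=3):
R_{1,1} = (4·1.859630 − 1.840963) / 3 = 1.865852
R_{2,1} = 1.864472 + (1.864472 − 1.859630)/3 = 1.866086
R_{2,2} = (16·1.866086 − 1.865852) / 15 = 1.866102
(Column j=1 coincides with Simpson's rule on the same nodes.)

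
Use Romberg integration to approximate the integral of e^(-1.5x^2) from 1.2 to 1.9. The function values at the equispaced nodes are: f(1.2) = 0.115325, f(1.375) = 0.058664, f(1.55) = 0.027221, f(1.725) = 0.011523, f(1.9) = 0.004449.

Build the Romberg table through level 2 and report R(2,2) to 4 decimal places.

0.0265

R(0,0) (trapezoid, 1 panel, h=0.7000): 0.041921
R(1,0) (trapezoid, 2 panels, h=0.3500): 0.030488
R(2,0) (trapezoid, 4 panels, h=0.1750): 0.027527
R(1,1) = 0.030488 + (0.030488 − 0.041921)/3 = 0.026677
R(2,1) = 0.027527 + (0.027527 − 0.030488)/3 = 0.026540
R(2,2) = 0.026540 + (0.026540 − 0.026677)/15 = 0.026531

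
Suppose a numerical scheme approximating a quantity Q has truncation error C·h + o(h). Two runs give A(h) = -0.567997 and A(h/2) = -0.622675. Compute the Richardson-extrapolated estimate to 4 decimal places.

-0.6774

Extrapolated value = (2·A(h/2) − A(h)) / (2 − 1)
= (2·(-0.622675) − (-0.567997)) / 1
= -0.677353 / 1 = -0.677353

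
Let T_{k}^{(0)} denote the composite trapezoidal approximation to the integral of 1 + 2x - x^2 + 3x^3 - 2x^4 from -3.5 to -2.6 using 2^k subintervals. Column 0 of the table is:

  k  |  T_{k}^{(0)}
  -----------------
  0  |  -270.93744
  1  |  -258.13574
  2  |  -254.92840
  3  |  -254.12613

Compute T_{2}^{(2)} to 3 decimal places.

-253.859

Richardson extrapolation on the trapezoidal column (denominator 4−1=3):
T_{1}^{(1)} = -258.13574 + (-258.13574 − (-270.93744))/3 = -253.86851
T_{2}^{(1)} = -254.92840 + (-254.92840 − (-258.13574))/3 = -253.85929
T_{2}^{(2)} = -253.85929 + (-253.85929 − (-253.86851))/15 = -253.85868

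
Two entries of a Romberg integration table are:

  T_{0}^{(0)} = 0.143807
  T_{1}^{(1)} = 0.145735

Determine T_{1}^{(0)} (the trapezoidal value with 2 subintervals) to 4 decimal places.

From T_{1}^{(1)} = (4·T_{1}^{(0)} − T_{0}^{(0)})/3, solve for T_{1}^{(0)}:
4·T_{1}^{(0)} = 3·0.145735 + 0.143807 = 0.581012
T_{1}^{(0)} = 0.145253

0.1453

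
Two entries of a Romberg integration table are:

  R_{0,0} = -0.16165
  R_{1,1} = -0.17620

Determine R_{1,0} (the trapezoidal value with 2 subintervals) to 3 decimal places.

From R_{1,1} = (4·R_{1,0} − R_{0,0})/3, solve for R_{1,0}:
4·R_{1,0} = 3·(-0.17620) + (-0.16165) = -0.69025
R_{1,0} = -0.17256

-0.173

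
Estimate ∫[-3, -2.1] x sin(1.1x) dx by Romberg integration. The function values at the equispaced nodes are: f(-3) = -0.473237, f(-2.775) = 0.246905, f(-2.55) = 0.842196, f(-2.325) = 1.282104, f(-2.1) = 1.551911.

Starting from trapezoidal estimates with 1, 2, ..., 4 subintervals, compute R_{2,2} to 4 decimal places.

0.6659

R_{0,0} (trapezoid, 1 panel, h=0.9000): 0.485403
R_{1,0} (trapezoid, 2 panels, h=0.4500): 0.621690
R_{2,0} (trapezoid, 4 panels, h=0.2250): 0.654872
R_{1,1} = 0.621690 + (0.621690 − 0.485403)/3 = 0.667119
R_{2,1} = 0.654872 + (0.654872 − 0.621690)/3 = 0.665933
R_{2,2} = 0.665933 + (0.665933 − 0.667119)/15 = 0.665854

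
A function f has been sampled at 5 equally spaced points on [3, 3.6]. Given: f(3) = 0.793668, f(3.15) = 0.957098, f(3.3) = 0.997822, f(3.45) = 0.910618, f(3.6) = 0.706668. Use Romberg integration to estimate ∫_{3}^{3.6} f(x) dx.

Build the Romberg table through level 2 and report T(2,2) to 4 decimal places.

T(0,0) (trapezoid, 1 panel, h=0.6000): 0.450101
T(1,0) (trapezoid, 2 panels, h=0.3000): 0.524397
T(2,0) (trapezoid, 4 panels, h=0.1500): 0.542356
T(1,1) = 0.524397 + (0.524397 − 0.450101)/3 = 0.549162
T(2,1) = 0.542356 + (0.542356 − 0.524397)/3 = 0.548342
T(2,2) = 0.548342 + (0.548342 − 0.549162)/15 = 0.548287

0.5483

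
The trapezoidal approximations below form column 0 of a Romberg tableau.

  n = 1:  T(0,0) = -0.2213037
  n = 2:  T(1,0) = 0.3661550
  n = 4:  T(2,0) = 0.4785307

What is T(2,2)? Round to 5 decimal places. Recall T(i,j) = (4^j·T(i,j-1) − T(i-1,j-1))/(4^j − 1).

0.51292

T(1,1) = 0.3661550 + (0.3661550 − (-0.2213037))/3 = 0.5619746
T(2,1) = 0.4785307 + (0.4785307 − 0.3661550)/3 = 0.5159893
T(2,2) = (16·0.5159893 − 0.5619746) / 15 = 0.5129236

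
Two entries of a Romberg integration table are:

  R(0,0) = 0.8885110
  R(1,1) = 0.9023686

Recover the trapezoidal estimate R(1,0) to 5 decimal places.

0.89890

From R(1,1) = (4·R(1,0) − R(0,0))/3, solve for R(1,0):
4·R(1,0) = 3·0.9023686 + 0.8885110 = 3.5956168
R(1,0) = 0.8989042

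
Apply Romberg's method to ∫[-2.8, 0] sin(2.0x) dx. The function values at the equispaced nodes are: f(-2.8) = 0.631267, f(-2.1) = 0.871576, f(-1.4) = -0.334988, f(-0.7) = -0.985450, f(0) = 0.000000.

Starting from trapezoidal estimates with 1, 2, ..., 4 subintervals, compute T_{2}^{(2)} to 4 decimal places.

-0.1010

T_{0}^{(0)} (trapezoid, 1 panel, h=2.8000): 0.883774
T_{1}^{(0)} (trapezoid, 2 panels, h=1.4000): -0.027096
T_{2}^{(0)} (trapezoid, 4 panels, h=0.7000): -0.093260
T_{1}^{(1)} = -0.027096 + (-0.027096 − 0.883774)/3 = -0.330719
T_{2}^{(1)} = -0.093260 + (-0.093260 − (-0.027096))/3 = -0.115315
T_{2}^{(2)} = -0.115315 + (-0.115315 − (-0.330719))/15 = -0.100955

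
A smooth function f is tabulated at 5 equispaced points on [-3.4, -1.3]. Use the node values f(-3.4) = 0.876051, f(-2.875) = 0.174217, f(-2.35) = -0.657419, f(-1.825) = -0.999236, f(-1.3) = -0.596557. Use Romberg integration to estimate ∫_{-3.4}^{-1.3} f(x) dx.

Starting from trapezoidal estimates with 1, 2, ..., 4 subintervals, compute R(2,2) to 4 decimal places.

-0.7544

R(0,0) (trapezoid, 1 panel, h=2.1000): 0.293469
R(1,0) (trapezoid, 2 panels, h=1.0500): -0.543556
R(2,0) (trapezoid, 4 panels, h=0.5250): -0.704913
R(1,1) = -0.543556 + (-0.543556 − 0.293469)/3 = -0.822564
R(2,1) = -0.704913 + (-0.704913 − (-0.543556))/3 = -0.758699
R(2,2) = -0.758699 + (-0.758699 − (-0.822564))/15 = -0.754441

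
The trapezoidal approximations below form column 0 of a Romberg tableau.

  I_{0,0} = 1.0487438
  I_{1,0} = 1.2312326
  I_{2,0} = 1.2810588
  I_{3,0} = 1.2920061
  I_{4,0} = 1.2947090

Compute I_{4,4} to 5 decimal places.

Richardson extrapolation on the trapezoidal column (denominator 4−1=3):
I_{1,1} = (4·1.2312326 − 1.0487438) / 3 = 1.2920622
I_{2,1} = 1.2810588 + (1.2810588 − 1.2312326)/3 = 1.2976675
I_{3,1} = (4·1.2920061 − 1.2810588) / 3 = 1.2956552
I_{4,1} = 1.2947090 + (1.2947090 − 1.2920061)/3 = 1.2956100
I_{2,2} = (16·1.2976675 − 1.2920622) / 15 = 1.2980412
I_{3,2} = 1.2956552 + (1.2956552 − 1.2976675)/15 = 1.2955210
I_{4,2} = 1.2956100 + (1.2956100 − 1.2956552)/15 = 1.2956070
I_{3,3} = 1.2955210 + (1.2955210 − 1.2980412)/63 = 1.2954810
I_{4,3} = 1.2956070 + (1.2956070 − 1.2955210)/63 = 1.2956084
I_{4,4} = 1.2956084 + (1.2956084 − 1.2954810)/255 = 1.2956089

1.29561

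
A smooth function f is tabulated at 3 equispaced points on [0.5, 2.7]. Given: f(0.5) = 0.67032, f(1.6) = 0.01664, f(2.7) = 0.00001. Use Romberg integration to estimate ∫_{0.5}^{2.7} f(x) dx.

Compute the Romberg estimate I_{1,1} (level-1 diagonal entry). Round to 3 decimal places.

0.270

I_{0,0} (trapezoid, 1 panel, h=2.2000): 0.73736
I_{1,0} (trapezoid, 2 panels, h=1.1000): 0.38699
I_{1,1} = 0.38699 + (0.38699 − 0.73736)/3 = 0.27020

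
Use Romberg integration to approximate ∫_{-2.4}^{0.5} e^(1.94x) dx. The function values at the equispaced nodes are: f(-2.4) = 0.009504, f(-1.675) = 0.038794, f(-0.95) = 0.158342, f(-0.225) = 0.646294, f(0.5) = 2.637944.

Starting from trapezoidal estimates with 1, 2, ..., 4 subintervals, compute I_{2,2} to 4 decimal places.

1.3648

I_{0,0} (trapezoid, 1 panel, h=2.9000): 3.838800
I_{1,0} (trapezoid, 2 panels, h=1.4500): 2.148996
I_{2,0} (trapezoid, 4 panels, h=0.7250): 1.571187
I_{1,1} = 2.148996 + (2.148996 − 3.838800)/3 = 1.585728
I_{2,1} = 1.571187 + (1.571187 − 2.148996)/3 = 1.378584
I_{2,2} = 1.378584 + (1.378584 − 1.585728)/15 = 1.364774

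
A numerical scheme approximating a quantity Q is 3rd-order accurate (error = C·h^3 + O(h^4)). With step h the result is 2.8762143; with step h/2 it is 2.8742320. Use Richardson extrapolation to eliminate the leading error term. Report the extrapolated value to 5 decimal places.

2.87395

The leading error scales as h^3; refining by a factor of 2 reduces it by 2^3 = 8.
Extrapolated value = (8·A(h/2) − A(h)) / (8 − 1)
= (8·2.8742320 − 2.8762143) / 7
= 20.1176417 / 7 = 2.8739488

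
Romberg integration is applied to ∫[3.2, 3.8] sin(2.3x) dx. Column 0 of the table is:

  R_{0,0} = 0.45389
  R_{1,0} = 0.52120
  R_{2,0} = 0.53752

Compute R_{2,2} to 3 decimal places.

0.543

Richardson extrapolation on the trapezoidal column (denominator 4−1=3):
R_{1,1} = 0.52120 + (0.52120 − 0.45389)/3 = 0.54364
R_{2,1} = (4·0.53752 − 0.52120) / 3 = 0.54296
R_{2,2} = 0.54296 + (0.54296 − 0.54364)/15 = 0.54291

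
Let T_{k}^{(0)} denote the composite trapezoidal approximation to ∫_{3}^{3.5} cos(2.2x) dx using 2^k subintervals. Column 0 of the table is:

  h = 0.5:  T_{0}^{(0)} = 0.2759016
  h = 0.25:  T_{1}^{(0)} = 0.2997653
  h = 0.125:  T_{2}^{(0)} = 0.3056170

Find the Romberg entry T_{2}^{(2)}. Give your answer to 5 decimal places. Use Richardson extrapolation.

0.30756

Richardson extrapolation on the trapezoidal column (denominator 4−1=3):
T_{1}^{(1)} = 0.2997653 + (0.2997653 − 0.2759016)/3 = 0.3077199
T_{2}^{(1)} = (4·0.3056170 − 0.2997653) / 3 = 0.3075676
T_{2}^{(2)} = (16·0.3075676 − 0.3077199) / 15 = 0.3075574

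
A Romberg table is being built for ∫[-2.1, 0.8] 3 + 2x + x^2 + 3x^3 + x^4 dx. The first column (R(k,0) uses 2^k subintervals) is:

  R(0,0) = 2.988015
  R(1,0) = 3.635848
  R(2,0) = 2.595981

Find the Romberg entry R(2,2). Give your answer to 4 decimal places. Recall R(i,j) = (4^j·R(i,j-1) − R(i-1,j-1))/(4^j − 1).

Richardson extrapolation on the trapezoidal column (denominator 4−1=3):
R(1,1) = 3.635848 + (3.635848 − 2.988015)/3 = 3.851792
R(2,1) = 2.595981 + (2.595981 − 3.635848)/3 = 2.249359
R(2,2) = 2.249359 + (2.249359 − 3.851792)/15 = 2.142530

2.1425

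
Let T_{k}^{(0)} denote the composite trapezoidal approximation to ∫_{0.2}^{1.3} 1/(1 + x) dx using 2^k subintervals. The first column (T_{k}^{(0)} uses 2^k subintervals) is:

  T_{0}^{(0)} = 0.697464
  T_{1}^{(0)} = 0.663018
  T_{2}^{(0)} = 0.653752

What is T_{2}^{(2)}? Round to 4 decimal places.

Richardson extrapolation on the trapezoidal column (denominator 4−1=3):
T_{1}^{(1)} = (4·0.663018 − 0.697464) / 3 = 0.651536
T_{2}^{(1)} = 0.653752 + (0.653752 − 0.663018)/3 = 0.650663
T_{2}^{(2)} = (16·0.650663 − 0.651536) / 15 = 0.650605

0.6506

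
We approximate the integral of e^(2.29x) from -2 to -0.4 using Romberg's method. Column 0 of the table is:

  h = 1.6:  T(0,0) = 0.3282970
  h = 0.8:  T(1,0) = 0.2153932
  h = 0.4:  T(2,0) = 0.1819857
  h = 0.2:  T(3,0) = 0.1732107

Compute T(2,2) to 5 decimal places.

0.17039

Richardson extrapolation on the trapezoidal column (denominator 4−1=3):
T(1,1) = (4·0.2153932 − 0.3282970) / 3 = 0.1777586
T(2,1) = (4·0.1819857 − 0.2153932) / 3 = 0.1708499
T(2,2) = 0.1708499 + (0.1708499 − 0.1777586)/15 = 0.1703893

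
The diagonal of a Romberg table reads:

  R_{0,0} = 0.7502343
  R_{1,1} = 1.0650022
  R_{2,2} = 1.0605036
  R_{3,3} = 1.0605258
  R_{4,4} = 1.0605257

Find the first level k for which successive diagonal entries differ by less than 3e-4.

k = 3

|R_{1,1} − R_{0,0}| = 0.3147679 ≥ 3e-4
|R_{2,2} − R_{1,1}| = 0.0044986 ≥ 3e-4
|R_{3,3} − R_{2,2}| = 0.0000222 < 3e-4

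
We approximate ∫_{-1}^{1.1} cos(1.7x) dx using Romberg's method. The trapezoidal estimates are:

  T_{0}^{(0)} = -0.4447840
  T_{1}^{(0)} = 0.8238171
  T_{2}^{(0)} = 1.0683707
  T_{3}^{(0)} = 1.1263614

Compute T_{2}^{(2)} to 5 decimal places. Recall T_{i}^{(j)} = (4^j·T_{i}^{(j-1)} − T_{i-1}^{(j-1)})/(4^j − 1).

1.14344

Richardson extrapolation on the trapezoidal column (denominator 4−1=3):
T_{1}^{(1)} = 0.8238171 + (0.8238171 − (-0.4447840))/3 = 1.2466841
T_{2}^{(1)} = (4·1.0683707 − 0.8238171) / 3 = 1.1498886
T_{2}^{(2)} = (16·1.1498886 − 1.2466841) / 15 = 1.1434356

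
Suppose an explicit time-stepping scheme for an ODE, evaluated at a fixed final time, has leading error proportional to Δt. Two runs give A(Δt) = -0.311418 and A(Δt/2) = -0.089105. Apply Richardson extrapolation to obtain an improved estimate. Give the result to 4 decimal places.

0.1332

The leading error scales as Δt; refining by a factor of 2 reduces it by 2^1 = 2.
Extrapolated value = (2·A(Δt/2) − A(Δt)) / (2 − 1)
= (2·(-0.089105) − (-0.311418)) / 1
= 0.133208 / 1 = 0.133208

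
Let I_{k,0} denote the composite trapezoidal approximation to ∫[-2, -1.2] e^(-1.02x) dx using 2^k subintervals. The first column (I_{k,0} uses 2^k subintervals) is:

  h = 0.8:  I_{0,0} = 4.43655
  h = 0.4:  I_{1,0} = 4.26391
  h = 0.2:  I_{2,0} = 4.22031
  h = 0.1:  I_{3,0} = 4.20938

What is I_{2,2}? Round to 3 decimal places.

Richardson extrapolation on the trapezoidal column (denominator 4−1=3):
I_{1,1} = 4.26391 + (4.26391 − 4.43655)/3 = 4.20636
I_{2,1} = (4·4.22031 − 4.26391) / 3 = 4.20578
I_{2,2} = (16·4.20578 − 4.20636) / 15 = 4.20574

4.206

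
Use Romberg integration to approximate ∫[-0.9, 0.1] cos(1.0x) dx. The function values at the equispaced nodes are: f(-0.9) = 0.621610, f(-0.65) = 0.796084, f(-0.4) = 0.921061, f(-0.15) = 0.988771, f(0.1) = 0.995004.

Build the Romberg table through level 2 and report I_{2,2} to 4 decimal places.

I_{0,0} (trapezoid, 1 panel, h=1.0000): 0.808307
I_{1,0} (trapezoid, 2 panels, h=0.5000): 0.864684
I_{2,0} (trapezoid, 4 panels, h=0.2500): 0.878556
I_{1,1} = 0.864684 + (0.864684 − 0.808307)/3 = 0.883476
I_{2,1} = 0.878556 + (0.878556 − 0.864684)/3 = 0.883180
I_{2,2} = 0.883180 + (0.883180 − 0.883476)/15 = 0.883160

0.8832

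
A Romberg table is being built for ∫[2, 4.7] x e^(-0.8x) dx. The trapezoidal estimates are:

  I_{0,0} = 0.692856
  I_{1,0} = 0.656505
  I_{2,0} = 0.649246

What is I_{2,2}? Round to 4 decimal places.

Richardson extrapolation on the trapezoidal column (denominator 4−1=3):
I_{1,1} = (4·0.656505 − 0.692856) / 3 = 0.644388
I_{2,1} = 0.649246 + (0.649246 − 0.656505)/3 = 0.646826
I_{2,2} = 0.646826 + (0.646826 − 0.644388)/15 = 0.646989

0.6470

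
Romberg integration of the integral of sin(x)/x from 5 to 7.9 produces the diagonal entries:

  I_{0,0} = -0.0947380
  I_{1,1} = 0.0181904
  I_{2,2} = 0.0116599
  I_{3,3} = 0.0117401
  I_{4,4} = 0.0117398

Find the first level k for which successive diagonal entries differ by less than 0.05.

|I_{1,1} − I_{0,0}| = 0.1129284 ≥ 0.05
|I_{2,2} − I_{1,1}| = 0.0065305 < 0.05

k = 2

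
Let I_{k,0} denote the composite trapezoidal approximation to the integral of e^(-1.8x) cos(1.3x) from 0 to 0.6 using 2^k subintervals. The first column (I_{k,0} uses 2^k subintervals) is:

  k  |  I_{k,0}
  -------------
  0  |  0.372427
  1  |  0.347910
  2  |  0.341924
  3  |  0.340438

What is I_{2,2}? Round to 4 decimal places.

0.3399

Richardson extrapolation on the trapezoidal column (denominator 4−1=3):
I_{1,1} = (4·0.347910 − 0.372427) / 3 = 0.339738
I_{2,1} = 0.341924 + (0.341924 − 0.347910)/3 = 0.339929
I_{2,2} = (16·0.339929 − 0.339738) / 15 = 0.339942
(Column j=1 coincides with Simpson's rule on the same nodes.)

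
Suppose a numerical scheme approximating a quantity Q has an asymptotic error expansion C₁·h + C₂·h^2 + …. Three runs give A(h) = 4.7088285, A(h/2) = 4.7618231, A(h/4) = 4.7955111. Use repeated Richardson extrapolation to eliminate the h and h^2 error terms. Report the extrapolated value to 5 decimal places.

4.83399

First eliminate the h term (factor 2^1 = 2):
  B₁ = (2·4.7618231 − 4.7088285)/1 = 4.8148177
  B₂ = (2·4.7955111 − 4.7618231)/1 = 4.8291991
Then eliminate the h^2 term (factor 2^2 = 4):
  (4·4.8291991 − 4.8148177)/3 = 4.8339929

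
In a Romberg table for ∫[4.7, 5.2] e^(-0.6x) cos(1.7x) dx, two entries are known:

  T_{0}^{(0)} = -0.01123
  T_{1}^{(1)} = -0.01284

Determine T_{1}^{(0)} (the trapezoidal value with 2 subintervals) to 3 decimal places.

From T_{1}^{(1)} = (4·T_{1}^{(0)} − T_{0}^{(0)})/3, solve for T_{1}^{(0)}:
4·T_{1}^{(0)} = 3·(-0.01284) + (-0.01123) = -0.04975
T_{1}^{(0)} = -0.01244

-0.012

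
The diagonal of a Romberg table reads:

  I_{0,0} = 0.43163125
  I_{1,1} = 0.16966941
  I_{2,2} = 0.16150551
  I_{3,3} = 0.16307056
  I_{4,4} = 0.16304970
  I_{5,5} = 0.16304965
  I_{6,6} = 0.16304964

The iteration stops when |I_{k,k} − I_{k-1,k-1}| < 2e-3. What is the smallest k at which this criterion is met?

k = 3

|I_{1,1} − I_{0,0}| = 0.26196184 ≥ 2e-3
|I_{2,2} − I_{1,1}| = 0.00816390 ≥ 2e-3
|I_{3,3} − I_{2,2}| = 0.00156505 < 2e-3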